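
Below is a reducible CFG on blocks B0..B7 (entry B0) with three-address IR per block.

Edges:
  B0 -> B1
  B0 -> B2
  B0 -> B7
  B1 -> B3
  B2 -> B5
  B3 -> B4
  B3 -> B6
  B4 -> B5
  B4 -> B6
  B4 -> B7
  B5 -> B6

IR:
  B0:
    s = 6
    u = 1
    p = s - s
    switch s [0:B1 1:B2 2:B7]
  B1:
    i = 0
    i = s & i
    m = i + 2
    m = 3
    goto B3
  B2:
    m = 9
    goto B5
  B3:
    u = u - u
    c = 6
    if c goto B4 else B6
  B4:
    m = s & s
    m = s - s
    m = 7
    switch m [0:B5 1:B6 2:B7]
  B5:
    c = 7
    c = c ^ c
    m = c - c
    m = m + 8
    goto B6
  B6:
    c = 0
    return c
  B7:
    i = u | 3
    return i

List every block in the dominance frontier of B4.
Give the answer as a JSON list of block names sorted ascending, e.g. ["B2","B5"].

Answer: ["B5", "B6", "B7"]

Analysis:
idom tree: B1←B0 B2←B0 B3←B1 B4←B3 B5←B0 B6←B0 B7←B0
Dom at joins:
  B5: preds {B2,B4}: {B0,B2} ∩ {B0,B1,B3,B4} = {B0}; idom=B0
  B6: preds {B3,B4,B5}: {B0,B1,B3} ∩ {B0,B1,B3,B4} ∩ {B0,B5} = {B0}; idom=B0
  B7: preds {B0,B4}: {B0} ∩ {B0,B1,B3,B4} = {B0}; idom=B0

DF walk-up:
  join B5 pred B2: B2 stop@B0
  join B5 pred B4: B4→B3→B1 stop@B0
  join B6 pred B3: B3→B1 stop@B0
  join B6 pred B4: B4→B3→B1 stop@B0
  join B6 pred B5: B5 stop@B0
  join B7 pred B0: · stop@B0
  join B7 pred B4: B4→B3→B1 stop@B0
  DF(B0)=∅
  DF(B1)={B5,B6,B7}
  DF(B2)={B5}
  DF(B3)={B5,B6,B7}
  DF(B4)={B5,B6,B7}
  DF(B5)={B6}
  DF(B6)=∅
  DF(B7)=∅

DF(B4) = ["B5", "B6", "B7"]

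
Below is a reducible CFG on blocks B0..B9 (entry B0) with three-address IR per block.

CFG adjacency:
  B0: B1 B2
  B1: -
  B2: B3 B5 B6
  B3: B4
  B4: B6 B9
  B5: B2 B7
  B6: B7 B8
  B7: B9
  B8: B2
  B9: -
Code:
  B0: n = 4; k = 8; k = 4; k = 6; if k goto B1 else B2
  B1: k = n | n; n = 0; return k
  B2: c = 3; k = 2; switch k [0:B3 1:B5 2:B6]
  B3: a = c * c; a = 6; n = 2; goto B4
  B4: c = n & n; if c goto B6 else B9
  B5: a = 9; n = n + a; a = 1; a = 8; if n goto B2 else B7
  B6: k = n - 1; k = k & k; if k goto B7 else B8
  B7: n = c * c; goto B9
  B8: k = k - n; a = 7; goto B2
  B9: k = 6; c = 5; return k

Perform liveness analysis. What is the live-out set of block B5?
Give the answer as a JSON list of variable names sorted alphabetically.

Per-block:
  B0 def {k,n} use ∅
  B1 def {k,n} use {n}
  B2 def {c,k} use ∅
  B3 def {a,n} use {c}
  B4 def {c} use {n}
  B5 def {a,n} use {n}
  B6 def {k} use {n}
  B7 def {n} use {c}
  B8 def {a,k} use {k,n}
  B9 def {c,k} use ∅

Liveness:
  B0 li=∅ lo={n}
  B1 li={n} lo=∅
  B2 li={n} lo={c,n}
  B3 li={c} lo={n}
  B4 li={n} lo={c,n}
  B5 li={c,n} lo={c,n}
  B6 li={c,n} lo={c,k,n}
  B7 li={c} lo=∅
  B8 li={k,n} lo={n}
  B9 li=∅ lo=∅

live-out(B5) = ["c", "n"]

Answer: ["c", "n"]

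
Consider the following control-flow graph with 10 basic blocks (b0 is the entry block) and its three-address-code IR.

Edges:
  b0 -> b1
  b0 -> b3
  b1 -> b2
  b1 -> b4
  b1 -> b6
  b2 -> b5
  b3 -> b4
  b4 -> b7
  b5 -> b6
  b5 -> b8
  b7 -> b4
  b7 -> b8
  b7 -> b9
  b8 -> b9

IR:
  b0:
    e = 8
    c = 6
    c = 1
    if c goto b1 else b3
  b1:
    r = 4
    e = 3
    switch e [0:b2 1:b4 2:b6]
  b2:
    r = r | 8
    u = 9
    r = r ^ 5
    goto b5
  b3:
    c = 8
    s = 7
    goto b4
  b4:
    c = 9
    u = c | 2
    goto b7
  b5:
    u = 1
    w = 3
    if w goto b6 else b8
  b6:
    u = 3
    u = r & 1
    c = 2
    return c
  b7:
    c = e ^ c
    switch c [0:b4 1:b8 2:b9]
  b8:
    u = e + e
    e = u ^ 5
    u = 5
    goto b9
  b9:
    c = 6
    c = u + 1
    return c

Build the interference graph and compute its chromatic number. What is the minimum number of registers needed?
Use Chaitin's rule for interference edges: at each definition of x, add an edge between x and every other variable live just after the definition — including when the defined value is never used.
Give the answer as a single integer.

Answer: 3

Analysis:
def/use:
  b0: def={c,e} ue=∅
  b1: def={e,r} ue=∅
  b2: def={r,u} ue={r}
  b3: def={c,s} ue=∅
  b4: def={c,u} ue=∅
  b5: def={u,w} ue=∅
  b6: def={c,u} ue={r}
  b7: def={c} ue={c,e}
  b8: def={e,u} ue={e}
  b9: def={c} ue={u}

Backward fixpoint:
  b0: in=∅ out={e}
  b1: in=∅ out={e,r}
  b2: in={e,r} out={e,r}
  b3: in={e} out={e}
  b4: in={e} out={c,e,u}
  b5: in={e,r} out={e,r}
  b6: in={r} out=∅
  b7: in={c,e,u} out={e,u}
  b8: in={e} out={u}
  b9: in={u} out=∅

Interference:
  c: {e,u}
  e: {c,r,s,u,w}
  r: {e,u,w}
  s: {e}
  u: {c,e,r}
  w: {e,r}

Colouring:
  lower bound: {c,e,u} mutually conflict ⇒ χ ≥ 3
  3-colouring: r0={e}  r1={c,r,s}  r2={u,w}
  χ = 3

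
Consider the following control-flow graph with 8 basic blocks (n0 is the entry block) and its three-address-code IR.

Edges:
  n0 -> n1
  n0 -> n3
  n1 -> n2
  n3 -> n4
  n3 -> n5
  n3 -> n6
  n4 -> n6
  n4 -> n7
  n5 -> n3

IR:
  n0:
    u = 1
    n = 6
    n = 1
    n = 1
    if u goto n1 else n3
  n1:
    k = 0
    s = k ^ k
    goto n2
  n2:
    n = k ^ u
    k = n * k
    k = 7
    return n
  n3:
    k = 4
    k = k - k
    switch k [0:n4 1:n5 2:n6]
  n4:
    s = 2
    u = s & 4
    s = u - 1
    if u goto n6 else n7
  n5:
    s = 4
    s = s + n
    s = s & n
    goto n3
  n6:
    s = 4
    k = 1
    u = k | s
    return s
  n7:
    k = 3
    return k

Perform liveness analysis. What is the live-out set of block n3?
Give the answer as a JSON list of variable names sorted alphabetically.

Block summaries:
  n0: {n,u} / ∅
  n1: {k,s} / ∅
  n2: {k,n} / {k,u}
  n3: {k} / ∅
  n4: {s,u} / ∅
  n5: {s} / {n}
  n6: {k,s,u} / ∅
  n7: {k} / ∅

Liveness:
  n0 li=∅ lo={n,u}
  n1 li={u} lo={k,u}
  n2 li={k,u} lo=∅
  n3 li={n} lo={n}
  n4 li=∅ lo=∅
  n5 li={n} lo={n}
  n6 li=∅ lo=∅
  n7 li=∅ lo=∅

live-out(n3) = ["n"]

Answer: ["n"]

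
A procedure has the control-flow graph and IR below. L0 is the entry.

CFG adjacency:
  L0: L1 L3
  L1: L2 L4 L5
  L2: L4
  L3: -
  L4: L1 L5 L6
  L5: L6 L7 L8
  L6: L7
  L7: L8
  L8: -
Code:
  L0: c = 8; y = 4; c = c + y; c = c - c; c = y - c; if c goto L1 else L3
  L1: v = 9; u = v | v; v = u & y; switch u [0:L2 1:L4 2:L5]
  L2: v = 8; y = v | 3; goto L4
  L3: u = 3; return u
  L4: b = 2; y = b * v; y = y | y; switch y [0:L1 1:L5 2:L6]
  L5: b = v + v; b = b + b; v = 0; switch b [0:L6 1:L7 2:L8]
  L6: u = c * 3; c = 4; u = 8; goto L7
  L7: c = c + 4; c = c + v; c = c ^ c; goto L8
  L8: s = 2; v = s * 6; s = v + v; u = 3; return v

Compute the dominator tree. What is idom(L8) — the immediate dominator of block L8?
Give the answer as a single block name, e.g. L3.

idom tree: L1←L0 L2←L1 L3←L0 L4←L1 L5←L1 L6←L1 L7←L1 L8←L1
Dom at joins:
  L1: preds {L0,L4}: {L0} ∩ {L0,L1,L4} = {L0}; idom=L0
  L4: preds {L1,L2}: {L0,L1} ∩ {L0,L1,L2} = {L0,L1}; idom=L1
  L5: preds {L1,L4}: {L0,L1} ∩ {L0,L1,L4} = {L0,L1}; idom=L1
  L6: preds {L4,L5}: {L0,L1,L4} ∩ {L0,L1,L5} = {L0,L1}; idom=L1
  L7: preds {L5,L6}: {L0,L1,L5} ∩ {L0,L1,L6} = {L0,L1}; idom=L1
  L8: preds {L5,L7}: {L0,L1,L5} ∩ {L0,L1,L7} = {L0,L1}; idom=L1

idom(L8) = L1

Answer: L1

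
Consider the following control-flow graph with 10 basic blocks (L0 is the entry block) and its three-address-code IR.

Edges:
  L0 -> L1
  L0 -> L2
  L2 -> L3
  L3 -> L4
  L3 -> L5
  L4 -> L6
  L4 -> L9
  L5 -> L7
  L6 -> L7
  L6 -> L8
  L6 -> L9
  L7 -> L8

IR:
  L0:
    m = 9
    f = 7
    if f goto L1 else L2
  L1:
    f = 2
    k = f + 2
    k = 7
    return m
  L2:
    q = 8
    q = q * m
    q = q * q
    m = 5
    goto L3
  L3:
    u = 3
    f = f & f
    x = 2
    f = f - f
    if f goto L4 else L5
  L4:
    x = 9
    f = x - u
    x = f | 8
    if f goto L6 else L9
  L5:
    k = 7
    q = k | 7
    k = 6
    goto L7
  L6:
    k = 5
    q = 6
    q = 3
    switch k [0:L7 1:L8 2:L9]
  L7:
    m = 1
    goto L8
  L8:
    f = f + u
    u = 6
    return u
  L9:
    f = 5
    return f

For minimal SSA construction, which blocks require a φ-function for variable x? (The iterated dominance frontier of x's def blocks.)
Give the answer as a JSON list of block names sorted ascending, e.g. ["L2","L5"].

idom tree: L1←L0 L2←L0 L3←L2 L4←L3 L5←L3 L6←L4 L7←L3 L8←L3 L9←L4
Dom at joins:
  L7: preds {L5,L6}: {L0,L2,L3,L5} ∩ {L0,L2,L3,L4,L6} = {L0,L2,L3}; idom=L3
  L8: preds {L6,L7}: {L0,L2,L3,L4,L6} ∩ {L0,L2,L3,L7} = {L0,L2,L3}; idom=L3
  L9: preds {L4,L6}: {L0,L2,L3,L4} ∩ {L0,L2,L3,L4,L6} = {L0,L2,L3,L4}; idom=L4

DF derivation:
  L7←L5: walk L5 to L3
  L7←L6: walk L6→L4 to L3
  L8←L6: walk L6→L4 to L3
  L8←L7: walk L7 to L3
  L9←L4: walk · to L4
  L9←L6: walk L6 to L4
  L0 → ∅
  L1 → ∅
  L2 → ∅
  L3 → ∅
  L4 → {L7,L8}
  L5 → {L7}
  L6 → {L7,L8,L9}
  L7 → {L8}
  L8 → ∅
  L9 → ∅

φ for x: defs {L3,L4}
  DF⁺ = {L7,L8}

Answer: ["L7", "L8"]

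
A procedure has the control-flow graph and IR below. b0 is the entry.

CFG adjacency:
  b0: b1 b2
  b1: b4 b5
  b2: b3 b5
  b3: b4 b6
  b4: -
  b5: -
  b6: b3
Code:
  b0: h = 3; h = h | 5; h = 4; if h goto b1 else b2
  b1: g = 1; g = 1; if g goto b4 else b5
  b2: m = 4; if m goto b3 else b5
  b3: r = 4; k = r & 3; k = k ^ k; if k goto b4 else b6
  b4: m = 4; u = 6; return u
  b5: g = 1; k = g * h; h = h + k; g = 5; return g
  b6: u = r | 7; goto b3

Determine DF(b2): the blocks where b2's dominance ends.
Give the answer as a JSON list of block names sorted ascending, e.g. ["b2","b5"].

idom tree: b1←b0 b2←b0 b3←b2 b4←b0 b5←b0 b6←b3
Dom at joins:
  b3: preds {b2,b6}: {b0,b2} ∩ {b0,b2,b3,b6} = {b0,b2}; idom=b2
  b4: preds {b1,b3}: {b0,b1} ∩ {b0,b2,b3} = {b0}; idom=b0
  b5: preds {b1,b2}: {b0,b1} ∩ {b0,b2} = {b0}; idom=b0

Frontier:
  b3←b2: walk · to b2
  b3←b6: walk b6→b3 to b2
  b4←b1: walk b1 to b0
  b4←b3: walk b3→b2 to b0
  b5←b1: walk b1 to b0
  b5←b2: walk b2 to b0
  b0: DF=∅
  b1: DF={b4,b5}
  b2: DF={b4,b5}
  b3: DF={b3,b4}
  b4: DF=∅
  b5: DF=∅
  b6: DF={b3}

DF(b2) = ["b4", "b5"]

Answer: ["b4", "b5"]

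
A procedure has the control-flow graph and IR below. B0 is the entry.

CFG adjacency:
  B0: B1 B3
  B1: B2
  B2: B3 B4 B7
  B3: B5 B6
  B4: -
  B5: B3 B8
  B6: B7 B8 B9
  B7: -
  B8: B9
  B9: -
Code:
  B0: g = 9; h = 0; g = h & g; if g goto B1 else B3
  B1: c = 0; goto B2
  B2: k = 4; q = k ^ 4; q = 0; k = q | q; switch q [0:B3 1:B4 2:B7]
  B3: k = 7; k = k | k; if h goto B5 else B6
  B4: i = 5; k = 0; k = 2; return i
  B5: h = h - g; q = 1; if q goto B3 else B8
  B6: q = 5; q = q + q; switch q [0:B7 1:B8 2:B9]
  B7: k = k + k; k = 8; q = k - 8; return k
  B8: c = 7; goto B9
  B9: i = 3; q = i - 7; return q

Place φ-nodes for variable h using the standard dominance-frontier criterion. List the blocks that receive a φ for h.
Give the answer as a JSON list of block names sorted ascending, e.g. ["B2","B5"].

idom tree: B1←B0 B2←B1 B3←B0 B4←B2 B5←B3 B6←B3 B7←B0 B8←B3 B9←B3
Dom∩ at merges:
  B3: preds {B0,B2,B5}: {B0} ∩ {B0,B1,B2} ∩ {B0,B3,B5} = {B0}; idom=B0
  B7: preds {B2,B6}: {B0,B1,B2} ∩ {B0,B3,B6} = {B0}; idom=B0
  B8: preds {B5,B6}: {B0,B3,B5} ∩ {B0,B3,B6} = {B0,B3}; idom=B3
  B9: preds {B6,B8}: {B0,B3,B6} ∩ {B0,B3,B8} = {B0,B3}; idom=B3

DF derivation:
  join B3 pred B0: · stop@B0
  join B3 pred B2: B2→B1 stop@B0
  join B3 pred B5: B5→B3 stop@B0
  join B7 pred B2: B2→B1 stop@B0
  join B7 pred B6: B6→B3 stop@B0
  join B8 pred B5: B5 stop@B3
  join B8 pred B6: B6 stop@B3
  join B9 pred B6: B6 stop@B3
  join B9 pred B8: B8 stop@B3
  DF(B0)=∅
  DF(B1)={B3,B7}
  DF(B2)={B3,B7}
  DF(B3)={B3,B7}
  DF(B4)=∅
  DF(B5)={B3,B8}
  DF(B6)={B7,B8,B9}
  DF(B7)=∅
  DF(B8)={B9}
  DF(B9)=∅

φ for h: defs {B0,B5}
  DF⁺ = {B3,B7,B8,B9}

Answer: ["B3", "B7", "B8", "B9"]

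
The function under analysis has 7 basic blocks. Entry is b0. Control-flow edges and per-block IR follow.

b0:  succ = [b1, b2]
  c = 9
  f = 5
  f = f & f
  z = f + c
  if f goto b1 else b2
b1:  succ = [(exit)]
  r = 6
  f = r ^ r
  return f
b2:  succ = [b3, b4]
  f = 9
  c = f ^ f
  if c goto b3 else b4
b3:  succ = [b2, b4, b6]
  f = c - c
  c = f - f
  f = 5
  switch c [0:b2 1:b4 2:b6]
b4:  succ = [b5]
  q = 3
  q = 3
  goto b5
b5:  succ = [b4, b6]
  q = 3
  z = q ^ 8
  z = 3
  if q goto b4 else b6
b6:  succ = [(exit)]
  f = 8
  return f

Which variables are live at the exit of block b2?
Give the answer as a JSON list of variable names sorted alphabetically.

Block summaries:
  b0: def={c,f,z} ue=∅
  b1: def={f,r} ue=∅
  b2: def={c,f} ue=∅
  b3: def={c,f} ue={c}
  b4: def={q} ue=∅
  b5: def={q,z} ue=∅
  b6: def={f} ue=∅

Liveness:
  b0 li=∅ lo=∅
  b1 li=∅ lo=∅
  b2 li=∅ lo={c}
  b3 li={c} lo=∅
  b4 li=∅ lo=∅
  b5 li=∅ lo=∅
  b6 li=∅ lo=∅

live-out(b2) = ["c"]

Answer: ["c"]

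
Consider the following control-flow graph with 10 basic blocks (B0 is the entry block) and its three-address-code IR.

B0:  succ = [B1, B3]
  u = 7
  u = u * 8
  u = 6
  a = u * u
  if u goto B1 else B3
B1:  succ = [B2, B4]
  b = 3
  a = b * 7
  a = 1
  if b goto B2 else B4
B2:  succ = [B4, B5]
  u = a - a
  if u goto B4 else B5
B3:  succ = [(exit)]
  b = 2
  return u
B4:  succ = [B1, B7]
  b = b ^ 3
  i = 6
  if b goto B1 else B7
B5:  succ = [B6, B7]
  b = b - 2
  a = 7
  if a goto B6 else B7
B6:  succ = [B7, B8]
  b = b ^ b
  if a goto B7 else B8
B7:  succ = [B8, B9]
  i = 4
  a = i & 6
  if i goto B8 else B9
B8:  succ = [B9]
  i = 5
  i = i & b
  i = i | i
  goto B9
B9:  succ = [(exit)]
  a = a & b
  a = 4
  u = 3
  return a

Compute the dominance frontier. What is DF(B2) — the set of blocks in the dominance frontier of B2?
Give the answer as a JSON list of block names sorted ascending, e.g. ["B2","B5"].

Answer: ["B4", "B7", "B8"]

Derivation:
idom tree: B1←B0 B2←B1 B3←B0 B4←B1 B5←B2 B6←B5 B7←B1 B8←B1 B9←B1
Dom at joins:
  B1: preds {B0,B4}: {B0} ∩ {B0,B1,B4} = {B0}; idom=B0
  B4: preds {B1,B2}: {B0,B1} ∩ {B0,B1,B2} = {B0,B1}; idom=B1
  B7: preds {B4,B5,B6}: {B0,B1,B4} ∩ {B0,B1,B2,B5} ∩ {B0,B1,B2,B5,B6} = {B0,B1}; idom=B1
  B8: preds {B6,B7}: {B0,B1,B2,B5,B6} ∩ {B0,B1,B7} = {B0,B1}; idom=B1
  B9: preds {B7,B8}: {B0,B1,B7} ∩ {B0,B1,B8} = {B0,B1}; idom=B1

Frontier:
  join B1 pred B0: · stop@B0
  join B1 pred B4: B4→B1 stop@B0
  join B4 pred B1: · stop@B1
  join B4 pred B2: B2 stop@B1
  join B7 pred B4: B4 stop@B1
  join B7 pred B5: B5→B2 stop@B1
  join B7 pred B6: B6→B5→B2 stop@B1
  join B8 pred B6: B6→B5→B2 stop@B1
  join B8 pred B7: B7 stop@B1
  join B9 pred B7: B7 stop@B1
  join B9 pred B8: B8 stop@B1
  B0: DF=∅
  B1: DF={B1}
  B2: DF={B4,B7,B8}
  B3: DF=∅
  B4: DF={B1,B7}
  B5: DF={B7,B8}
  B6: DF={B7,B8}
  B7: DF={B8,B9}
  B8: DF={B9}
  B9: DF=∅

DF(B2) = ["B4", "B7", "B8"]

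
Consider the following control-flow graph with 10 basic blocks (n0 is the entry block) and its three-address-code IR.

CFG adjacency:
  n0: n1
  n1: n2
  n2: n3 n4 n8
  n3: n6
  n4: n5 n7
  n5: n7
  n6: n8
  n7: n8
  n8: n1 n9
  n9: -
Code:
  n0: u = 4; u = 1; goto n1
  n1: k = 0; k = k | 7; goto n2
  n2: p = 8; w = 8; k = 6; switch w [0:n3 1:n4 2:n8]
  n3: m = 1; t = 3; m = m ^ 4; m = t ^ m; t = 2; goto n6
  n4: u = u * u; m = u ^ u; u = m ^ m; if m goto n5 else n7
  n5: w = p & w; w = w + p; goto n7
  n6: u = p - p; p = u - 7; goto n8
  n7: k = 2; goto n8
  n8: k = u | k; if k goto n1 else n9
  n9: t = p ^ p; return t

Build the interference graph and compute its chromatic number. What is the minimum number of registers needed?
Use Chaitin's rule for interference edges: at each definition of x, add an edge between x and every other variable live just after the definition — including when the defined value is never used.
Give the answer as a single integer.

Answer: 5

Derivation:
Per-block:
  n0: def={u} ue=∅
  n1: def={k} ue=∅
  n2: def={k,p,w} ue=∅
  n3: def={m,t} ue=∅
  n4: def={m,u} ue={u}
  n5: def={w} ue={p,w}
  n6: def={p,u} ue={p}
  n7: def={k} ue=∅
  n8: def={k} ue={k,u}
  n9: def={t} ue={p}

Backward fixpoint:
  n0: in=∅ out={u}
  n1: in={u} out={u}
  n2: in={u} out={k,p,u,w}
  n3: in={k,p} out={k,p}
  n4: in={p,u,w} out={p,u,w}
  n5: in={p,u,w} out={p,u}
  n6: in={k,p} out={k,p,u}
  n7: in={p,u} out={k,p,u}
  n8: in={k,p,u} out={p,u}
  n9: in={p} out=∅

Conflict graph:
  k↔{m,p,t,u,w}
  m↔{k,p,t,u,w}
  p↔{k,m,t,u,w}
  t↔{k,m,p}
  u↔{k,m,p,w}
  w↔{k,m,p,u}

Colouring:
  {k,m,p,u,w} pairwise interfere (5-clique) ⇒ χ ≥ 5
  5-colouring: R0={k}  R1={m}  R2={p}  R3={t,u}  R4={w}
  χ = 5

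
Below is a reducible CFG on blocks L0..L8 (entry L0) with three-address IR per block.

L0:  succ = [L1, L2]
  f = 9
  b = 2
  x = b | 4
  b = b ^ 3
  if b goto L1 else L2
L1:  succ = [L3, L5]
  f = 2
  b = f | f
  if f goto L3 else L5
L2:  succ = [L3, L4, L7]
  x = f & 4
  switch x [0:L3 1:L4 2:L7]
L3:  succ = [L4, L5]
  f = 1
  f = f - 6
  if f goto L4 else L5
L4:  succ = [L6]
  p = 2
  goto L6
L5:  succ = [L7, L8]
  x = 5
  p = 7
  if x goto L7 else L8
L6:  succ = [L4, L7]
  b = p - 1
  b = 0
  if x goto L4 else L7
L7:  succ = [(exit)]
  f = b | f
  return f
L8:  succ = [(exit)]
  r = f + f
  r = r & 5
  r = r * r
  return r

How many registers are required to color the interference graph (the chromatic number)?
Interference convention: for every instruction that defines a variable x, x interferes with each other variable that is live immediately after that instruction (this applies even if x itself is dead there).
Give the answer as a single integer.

Answer: 4

Analysis:
Per-block:
  L0: {b,f,x} / ∅
  L1: {b,f} / ∅
  L2: {x} / {f}
  L3: {f} / ∅
  L4: {p} / ∅
  L5: {p,x} / ∅
  L6: {b} / {p,x}
  L7: {f} / {b,f}
  L8: {r} / {f}

Backward fixpoint:
  L0 li=∅ lo={b,f,x}
  L1 li={x} lo={b,f,x}
  L2 li={b,f} lo={b,f,x}
  L3 li={b,x} lo={b,f,x}
  L4 li={f,x} lo={f,p,x}
  L5 li={b,f} lo={b,f}
  L6 li={f,p,x} lo={b,f,x}
  L7 li={b,f} lo=∅
  L8 li={f} lo=∅

Interference:
  b — {f,p,x}
  f — {b,p,x}
  p — {b,f,x}
  r — ∅
  x — {b,f,p}

Registers:
  clique {b,f,p,x} ⇒ need ≥ 4
  assign b→r0 f→r1 p→r2 r→r0 x→r3 — no edge inside a register ⇒ χ ≤ 4
  χ = 4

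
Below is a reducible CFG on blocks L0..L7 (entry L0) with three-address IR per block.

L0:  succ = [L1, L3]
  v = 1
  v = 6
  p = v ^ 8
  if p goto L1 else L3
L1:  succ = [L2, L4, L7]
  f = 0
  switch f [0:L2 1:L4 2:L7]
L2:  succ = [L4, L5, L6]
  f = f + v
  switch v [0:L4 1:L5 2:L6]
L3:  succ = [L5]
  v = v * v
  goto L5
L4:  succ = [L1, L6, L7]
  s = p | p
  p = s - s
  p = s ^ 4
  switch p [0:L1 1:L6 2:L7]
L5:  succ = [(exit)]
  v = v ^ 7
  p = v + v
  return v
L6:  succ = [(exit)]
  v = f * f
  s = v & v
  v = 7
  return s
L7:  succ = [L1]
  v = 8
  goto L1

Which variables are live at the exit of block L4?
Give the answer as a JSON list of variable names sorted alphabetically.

Answer: ["f", "p", "v"]

Analysis:
def/use:
  L0: {p,v} / ∅
  L1: {f} / ∅
  L2: {f} / {f,v}
  L3: {v} / {v}
  L4: {p,s} / {p}
  L5: {p,v} / {v}
  L6: {s,v} / {f}
  L7: {v} / ∅

Backward fixpoint:
  live L0: ∅→{p,v}
  live L1: {p,v}→{f,p,v}
  live L2: {f,p,v}→{f,p,v}
  live L3: {v}→{v}
  live L4: {f,p,v}→{f,p,v}
  live L5: {v}→∅
  live L6: {f}→∅
  live L7: {p}→{p,v}

live-out(L4) = ["f", "p", "v"]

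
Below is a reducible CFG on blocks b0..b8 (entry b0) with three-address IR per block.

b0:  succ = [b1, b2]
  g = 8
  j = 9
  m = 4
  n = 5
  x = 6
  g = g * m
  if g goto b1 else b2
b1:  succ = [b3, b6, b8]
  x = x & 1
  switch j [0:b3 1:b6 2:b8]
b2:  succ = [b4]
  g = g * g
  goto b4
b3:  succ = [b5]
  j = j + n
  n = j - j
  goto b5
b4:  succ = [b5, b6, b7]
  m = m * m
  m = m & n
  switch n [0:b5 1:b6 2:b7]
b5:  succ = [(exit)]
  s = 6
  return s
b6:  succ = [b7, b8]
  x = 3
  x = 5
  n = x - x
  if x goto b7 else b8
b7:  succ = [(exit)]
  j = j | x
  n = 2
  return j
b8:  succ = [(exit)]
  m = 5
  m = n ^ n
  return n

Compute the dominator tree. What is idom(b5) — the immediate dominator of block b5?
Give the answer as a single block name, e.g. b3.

Answer: b0

Analysis:
idom tree: b1←b0 b2←b0 b3←b1 b4←b2 b5←b0 b6←b0 b7←b0 b8←b0
Dom∩ at merges:
  b5: preds {b3,b4}: {b0,b1,b3} ∩ {b0,b2,b4} = {b0}; idom=b0
  b6: preds {b1,b4}: {b0,b1} ∩ {b0,b2,b4} = {b0}; idom=b0
  b7: preds {b4,b6}: {b0,b2,b4} ∩ {b0,b6} = {b0}; idom=b0
  b8: preds {b1,b6}: {b0,b1} ∩ {b0,b6} = {b0}; idom=b0

idom(b5) = b0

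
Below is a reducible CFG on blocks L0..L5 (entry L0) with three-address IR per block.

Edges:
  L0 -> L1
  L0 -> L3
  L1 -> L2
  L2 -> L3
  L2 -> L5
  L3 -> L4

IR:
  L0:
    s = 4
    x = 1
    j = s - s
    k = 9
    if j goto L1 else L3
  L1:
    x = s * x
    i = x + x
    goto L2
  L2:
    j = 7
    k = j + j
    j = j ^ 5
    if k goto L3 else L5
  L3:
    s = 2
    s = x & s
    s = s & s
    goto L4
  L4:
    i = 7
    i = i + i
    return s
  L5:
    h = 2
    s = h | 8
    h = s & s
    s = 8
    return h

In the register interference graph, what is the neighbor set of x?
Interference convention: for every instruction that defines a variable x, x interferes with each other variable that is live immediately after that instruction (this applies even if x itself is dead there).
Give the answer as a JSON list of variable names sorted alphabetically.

Block summaries:
  L0: def={j,k,s,x} ue=∅
  L1: def={i,x} ue={s,x}
  L2: def={j,k} ue=∅
  L3: def={s} ue={x}
  L4: def={i} ue={s}
  L5: def={h,s} ue=∅

Live sets:
  live L0: ∅→{s,x}
  live L1: {s,x}→{x}
  live L2: {x}→{x}
  live L3: {x}→{s}
  live L4: {s}→∅
  live L5: ∅→∅

Conflict graph:
  h: {s}
  i: {s,x}
  j: {k,s,x}
  k: {j,s,x}
  s: {h,i,j,k,x}
  x: {i,j,k,s}

N(x) = ["i", "j", "k", "s"]

Answer: ["i", "j", "k", "s"]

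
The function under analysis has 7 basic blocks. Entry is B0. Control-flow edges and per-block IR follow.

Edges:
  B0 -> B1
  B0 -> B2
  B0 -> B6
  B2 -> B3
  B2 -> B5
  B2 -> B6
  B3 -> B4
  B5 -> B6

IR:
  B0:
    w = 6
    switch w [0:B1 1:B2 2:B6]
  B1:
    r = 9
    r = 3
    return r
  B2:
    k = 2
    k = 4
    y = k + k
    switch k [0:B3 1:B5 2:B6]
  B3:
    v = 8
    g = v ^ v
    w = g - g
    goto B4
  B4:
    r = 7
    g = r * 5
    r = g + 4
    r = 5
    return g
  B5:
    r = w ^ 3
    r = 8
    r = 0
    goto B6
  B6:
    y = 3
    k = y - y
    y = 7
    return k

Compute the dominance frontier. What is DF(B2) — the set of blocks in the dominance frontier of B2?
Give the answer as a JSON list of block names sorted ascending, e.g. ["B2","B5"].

Answer: ["B6"]

Derivation:
idom tree: B1←B0 B2←B0 B3←B2 B4←B3 B5←B2 B6←B0
Dom at joins:
  B6: preds {B0,B2,B5}: {B0} ∩ {B0,B2} ∩ {B0,B2,B5} = {B0}; idom=B0

DF walk-up:
  join B6 pred B0: · stop@B0
  join B6 pred B2: B2 stop@B0
  join B6 pred B5: B5→B2 stop@B0
  DF(B0)=∅
  DF(B1)=∅
  DF(B2)={B6}
  DF(B3)=∅
  DF(B4)=∅
  DF(B5)={B6}
  DF(B6)=∅

DF(B2) = ["B6"]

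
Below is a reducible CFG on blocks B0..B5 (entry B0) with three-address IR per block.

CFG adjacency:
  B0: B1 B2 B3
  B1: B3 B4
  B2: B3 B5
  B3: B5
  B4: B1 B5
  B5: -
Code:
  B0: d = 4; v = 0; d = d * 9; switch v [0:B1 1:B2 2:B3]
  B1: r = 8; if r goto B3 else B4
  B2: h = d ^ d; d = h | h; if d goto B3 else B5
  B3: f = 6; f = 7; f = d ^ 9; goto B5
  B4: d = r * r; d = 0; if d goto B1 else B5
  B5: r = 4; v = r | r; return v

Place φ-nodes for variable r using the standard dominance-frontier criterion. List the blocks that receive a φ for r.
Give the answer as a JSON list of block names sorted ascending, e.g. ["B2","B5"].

Answer: ["B1", "B3", "B5"]

Working:
idom tree: B1←B0 B2←B0 B3←B0 B4←B1 B5←B0
Join-block Dom:
  B1: preds {B0,B4}: {B0} ∩ {B0,B1,B4} = {B0}; idom=B0
  B3: preds {B0,B1,B2}: {B0} ∩ {B0,B1} ∩ {B0,B2} = {B0}; idom=B0
  B5: preds {B2,B3,B4}: {B0,B2} ∩ {B0,B3} ∩ {B0,B1,B4} = {B0}; idom=B0

DF derivation:
  join B1 pred B0: · stop@B0
  join B1 pred B4: B4→B1 stop@B0
  join B3 pred B0: · stop@B0
  join B3 pred B1: B1 stop@B0
  join B3 pred B2: B2 stop@B0
  join B5 pred B2: B2 stop@B0
  join B5 pred B3: B3 stop@B0
  join B5 pred B4: B4→B1 stop@B0
  DF(B0)=∅
  DF(B1)={B1,B3,B5}
  DF(B2)={B3,B5}
  DF(B3)={B5}
  DF(B4)={B1,B5}
  DF(B5)=∅

φ for r: defs {B1,B5}
  DF⁺ = {B1,B3,B5}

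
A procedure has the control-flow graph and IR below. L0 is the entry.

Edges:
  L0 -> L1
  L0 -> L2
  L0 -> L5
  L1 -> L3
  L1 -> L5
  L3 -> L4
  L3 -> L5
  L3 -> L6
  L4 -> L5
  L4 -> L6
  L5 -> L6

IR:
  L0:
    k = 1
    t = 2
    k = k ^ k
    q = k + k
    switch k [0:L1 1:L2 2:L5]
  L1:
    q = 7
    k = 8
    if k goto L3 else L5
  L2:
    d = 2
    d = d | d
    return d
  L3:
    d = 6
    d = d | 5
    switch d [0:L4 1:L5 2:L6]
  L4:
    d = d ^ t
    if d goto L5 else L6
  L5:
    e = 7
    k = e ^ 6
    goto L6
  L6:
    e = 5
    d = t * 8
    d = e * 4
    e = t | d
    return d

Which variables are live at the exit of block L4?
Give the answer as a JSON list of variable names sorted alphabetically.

Block summaries:
  L0: {k,q,t} / ∅
  L1: {k,q} / ∅
  L2: {d} / ∅
  L3: {d} / ∅
  L4: {d} / {d,t}
  L5: {e,k} / ∅
  L6: {d,e} / {t}

Live sets:
  L0: in=∅ out={t}
  L1: in={t} out={t}
  L2: in=∅ out=∅
  L3: in={t} out={d,t}
  L4: in={d,t} out={t}
  L5: in={t} out={t}
  L6: in={t} out=∅

live-out(L4) = ["t"]

Answer: ["t"]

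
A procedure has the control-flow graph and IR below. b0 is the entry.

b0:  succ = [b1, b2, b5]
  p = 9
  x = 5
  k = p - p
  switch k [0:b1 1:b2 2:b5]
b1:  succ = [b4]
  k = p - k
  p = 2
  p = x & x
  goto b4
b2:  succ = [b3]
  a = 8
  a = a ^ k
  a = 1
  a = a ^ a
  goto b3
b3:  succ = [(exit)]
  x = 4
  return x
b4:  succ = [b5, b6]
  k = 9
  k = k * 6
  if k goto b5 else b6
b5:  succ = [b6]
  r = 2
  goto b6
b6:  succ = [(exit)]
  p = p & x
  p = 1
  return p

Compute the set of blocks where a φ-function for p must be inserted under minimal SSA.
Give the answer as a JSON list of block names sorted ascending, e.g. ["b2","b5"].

idom tree: b1←b0 b2←b0 b3←b2 b4←b1 b5←b0 b6←b0
Dom∩ at merges:
  b5: preds {b0,b4}: {b0} ∩ {b0,b1,b4} = {b0}; idom=b0
  b6: preds {b4,b5}: {b0,b1,b4} ∩ {b0,b5} = {b0}; idom=b0

Frontier:
  join b5 pred b0: · stop@b0
  join b5 pred b4: b4→b1 stop@b0
  join b6 pred b4: b4→b1 stop@b0
  join b6 pred b5: b5 stop@b0
  b0: DF=∅
  b1: DF={b5,b6}
  b2: DF=∅
  b3: DF=∅
  b4: DF={b5,b6}
  b5: DF={b6}
  b6: DF=∅

φ for p: defs {b0,b1,b6}
  DF⁺ = {b5,b6}

Answer: ["b5", "b6"]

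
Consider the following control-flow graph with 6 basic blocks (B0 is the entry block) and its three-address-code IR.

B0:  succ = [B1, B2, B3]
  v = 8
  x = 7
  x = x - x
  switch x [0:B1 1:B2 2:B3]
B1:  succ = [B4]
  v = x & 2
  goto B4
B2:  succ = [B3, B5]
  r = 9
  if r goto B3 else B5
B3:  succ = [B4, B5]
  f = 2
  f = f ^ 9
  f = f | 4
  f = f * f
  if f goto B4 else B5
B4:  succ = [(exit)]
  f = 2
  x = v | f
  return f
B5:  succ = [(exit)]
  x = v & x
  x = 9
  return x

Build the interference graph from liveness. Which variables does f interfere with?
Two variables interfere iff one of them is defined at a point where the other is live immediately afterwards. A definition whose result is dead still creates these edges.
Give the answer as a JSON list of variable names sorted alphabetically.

Answer: ["v", "x"]

Analysis:
Per-block:
  B0 def {v,x} use ∅
  B1 def {v} use {x}
  B2 def {r} use ∅
  B3 def {f} use ∅
  B4 def {f,x} use {v}
  B5 def {x} use {v,x}

Backward fixpoint:
  B0 li=∅ lo={v,x}
  B1 li={x} lo={v}
  B2 li={v,x} lo={v,x}
  B3 li={v,x} lo={v,x}
  B4 li={v} lo=∅
  B5 li={v,x} lo=∅

Interference:
  f — {v,x}
  r — {v,x}
  v — {f,r,x}
  x — {f,r,v}

N(f) = ["v", "x"]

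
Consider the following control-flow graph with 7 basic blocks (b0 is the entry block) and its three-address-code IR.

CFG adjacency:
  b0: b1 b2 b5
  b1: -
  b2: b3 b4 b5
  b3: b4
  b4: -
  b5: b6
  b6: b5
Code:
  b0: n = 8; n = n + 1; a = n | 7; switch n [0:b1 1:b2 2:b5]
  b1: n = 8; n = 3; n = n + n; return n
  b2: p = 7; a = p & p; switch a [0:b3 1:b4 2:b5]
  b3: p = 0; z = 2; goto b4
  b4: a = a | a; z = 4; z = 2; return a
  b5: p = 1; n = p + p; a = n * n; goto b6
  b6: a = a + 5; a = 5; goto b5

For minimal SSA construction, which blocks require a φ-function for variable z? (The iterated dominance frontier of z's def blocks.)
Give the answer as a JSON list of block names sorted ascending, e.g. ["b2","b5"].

idom tree: b1←b0 b2←b0 b3←b2 b4←b2 b5←b0 b6←b5
Dom∩ at merges:
  b4: preds {b2,b3}: {b0,b2} ∩ {b0,b2,b3} = {b0,b2}; idom=b2
  b5: preds {b0,b2,b6}: {b0} ∩ {b0,b2} ∩ {b0,b5,b6} = {b0}; idom=b0

DF walk-up:
  b4←b2: walk · to b2
  b4←b3: walk b3 to b2
  b5←b0: walk · to b0
  b5←b2: walk b2 to b0
  b5←b6: walk b6→b5 to b0
  b0 → ∅
  b1 → ∅
  b2 → {b5}
  b3 → {b4}
  b4 → ∅
  b5 → {b5}
  b6 → {b5}

φ for z: defs {b3,b4}
  DF⁺ = {b4}

Answer: ["b4"]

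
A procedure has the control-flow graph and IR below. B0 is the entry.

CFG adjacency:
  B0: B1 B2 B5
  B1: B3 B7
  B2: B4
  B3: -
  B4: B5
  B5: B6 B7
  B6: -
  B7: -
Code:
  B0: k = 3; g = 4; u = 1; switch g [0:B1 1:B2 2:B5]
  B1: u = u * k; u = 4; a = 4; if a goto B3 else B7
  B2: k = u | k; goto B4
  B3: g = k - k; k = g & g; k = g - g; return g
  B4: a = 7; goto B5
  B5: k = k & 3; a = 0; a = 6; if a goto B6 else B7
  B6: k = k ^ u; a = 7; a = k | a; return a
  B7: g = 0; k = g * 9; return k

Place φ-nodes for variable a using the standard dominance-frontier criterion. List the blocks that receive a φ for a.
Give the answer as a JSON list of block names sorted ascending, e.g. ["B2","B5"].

Answer: ["B5", "B7"]

Analysis:
idom tree: B1←B0 B2←B0 B3←B1 B4←B2 B5←B0 B6←B5 B7←B0
Dom at joins:
  B5: preds {B0,B4}: {B0} ∩ {B0,B2,B4} = {B0}; idom=B0
  B7: preds {B1,B5}: {B0,B1} ∩ {B0,B5} = {B0}; idom=B0

DF derivation:
  B5←B0: walk · to B0
  B5←B4: walk B4→B2 to B0
  B7←B1: walk B1 to B0
  B7←B5: walk B5 to B0
  B0: DF=∅
  B1: DF={B7}
  B2: DF={B5}
  B3: DF=∅
  B4: DF={B5}
  B5: DF={B7}
  B6: DF=∅
  B7: DF=∅

φ for a: defs {B1,B4,B5,B6}
  DF⁺ = {B5,B7}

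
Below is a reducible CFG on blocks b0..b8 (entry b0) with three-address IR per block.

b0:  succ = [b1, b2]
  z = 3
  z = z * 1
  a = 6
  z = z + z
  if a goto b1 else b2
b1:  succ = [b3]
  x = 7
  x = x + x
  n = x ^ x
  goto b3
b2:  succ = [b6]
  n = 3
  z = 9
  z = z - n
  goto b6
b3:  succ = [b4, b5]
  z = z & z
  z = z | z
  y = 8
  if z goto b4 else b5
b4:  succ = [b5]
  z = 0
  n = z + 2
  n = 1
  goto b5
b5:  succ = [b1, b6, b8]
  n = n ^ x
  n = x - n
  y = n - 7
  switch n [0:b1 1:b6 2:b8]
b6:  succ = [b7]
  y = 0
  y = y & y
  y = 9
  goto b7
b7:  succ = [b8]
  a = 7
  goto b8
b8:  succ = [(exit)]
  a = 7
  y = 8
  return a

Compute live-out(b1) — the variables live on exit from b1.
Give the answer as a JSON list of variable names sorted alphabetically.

Answer: ["n", "x", "z"]

Working:
Per-block:
  b0 def {a,z} use ∅
  b1 def {n,x} use ∅
  b2 def {n,z} use ∅
  b3 def {y,z} use {z}
  b4 def {n,z} use ∅
  b5 def {n,y} use {n,x}
  b6 def {y} use ∅
  b7 def {a} use ∅
  b8 def {a,y} use ∅

Liveness:
  live b0: ∅→{z}
  live b1: {z}→{n,x,z}
  live b2: ∅→∅
  live b3: {n,x,z}→{n,x,z}
  live b4: {x}→{n,x,z}
  live b5: {n,x,z}→{z}
  live b6: ∅→∅
  live b7: ∅→∅
  live b8: ∅→∅

live-out(b1) = ["n", "x", "z"]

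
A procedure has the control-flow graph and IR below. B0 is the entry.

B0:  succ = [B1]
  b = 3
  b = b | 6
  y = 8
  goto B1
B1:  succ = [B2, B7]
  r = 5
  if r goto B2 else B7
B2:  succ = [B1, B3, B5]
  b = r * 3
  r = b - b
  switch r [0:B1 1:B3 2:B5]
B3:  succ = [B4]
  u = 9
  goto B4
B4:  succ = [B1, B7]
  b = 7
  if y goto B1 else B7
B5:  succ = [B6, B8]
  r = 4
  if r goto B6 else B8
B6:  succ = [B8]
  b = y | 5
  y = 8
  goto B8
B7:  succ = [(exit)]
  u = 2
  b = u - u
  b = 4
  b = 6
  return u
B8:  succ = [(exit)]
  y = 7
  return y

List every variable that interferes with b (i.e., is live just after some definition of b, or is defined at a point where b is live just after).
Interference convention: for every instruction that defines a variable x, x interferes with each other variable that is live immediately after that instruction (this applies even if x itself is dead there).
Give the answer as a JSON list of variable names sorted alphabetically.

Per-block:
  B0: def={b,y} ue=∅
  B1: def={r} ue=∅
  B2: def={b,r} ue={r}
  B3: def={u} ue=∅
  B4: def={b} ue={y}
  B5: def={r} ue=∅
  B6: def={b,y} ue={y}
  B7: def={b,u} ue=∅
  B8: def={y} ue=∅

Live sets:
  B0: in=∅ out={y}
  B1: in={y} out={r,y}
  B2: in={r,y} out={y}
  B3: in={y} out={y}
  B4: in={y} out={y}
  B5: in={y} out={y}
  B6: in={y} out=∅
  B7: in=∅ out=∅
  B8: in=∅ out=∅

Interfere edges:
  b — {u,y}
  r — {y}
  u — {b,y}
  y — {b,r,u}

N(b) = ["u", "y"]

Answer: ["u", "y"]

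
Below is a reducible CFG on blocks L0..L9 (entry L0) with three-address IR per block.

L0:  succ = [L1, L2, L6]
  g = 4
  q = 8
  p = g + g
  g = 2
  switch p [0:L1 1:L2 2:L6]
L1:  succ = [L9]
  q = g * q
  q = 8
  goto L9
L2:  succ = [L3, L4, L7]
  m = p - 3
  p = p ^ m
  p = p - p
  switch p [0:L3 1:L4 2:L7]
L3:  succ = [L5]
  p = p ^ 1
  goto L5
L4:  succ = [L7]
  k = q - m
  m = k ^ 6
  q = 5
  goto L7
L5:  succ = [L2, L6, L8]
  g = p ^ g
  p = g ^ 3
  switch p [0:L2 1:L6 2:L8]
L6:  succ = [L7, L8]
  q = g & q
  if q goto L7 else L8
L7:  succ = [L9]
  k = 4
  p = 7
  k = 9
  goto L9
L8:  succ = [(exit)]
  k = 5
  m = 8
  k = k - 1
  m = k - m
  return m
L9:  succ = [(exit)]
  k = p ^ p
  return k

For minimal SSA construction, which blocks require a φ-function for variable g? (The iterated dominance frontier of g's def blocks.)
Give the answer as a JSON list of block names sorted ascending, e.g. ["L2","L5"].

idom tree: L1←L0 L2←L0 L3←L2 L4←L2 L5←L3 L6←L0 L7←L0 L8←L0 L9←L0
Join-block Dom:
  L2: preds {L0,L5}: {L0} ∩ {L0,L2,L3,L5} = {L0}; idom=L0
  L6: preds {L0,L5}: {L0} ∩ {L0,L2,L3,L5} = {L0}; idom=L0
  L7: preds {L2,L4,L6}: {L0,L2} ∩ {L0,L2,L4} ∩ {L0,L6} = {L0}; idom=L0
  L8: preds {L5,L6}: {L0,L2,L3,L5} ∩ {L0,L6} = {L0}; idom=L0
  L9: preds {L1,L7}: {L0,L1} ∩ {L0,L7} = {L0}; idom=L0

Frontier:
  L2←L0: walk · to L0
  L2←L5: walk L5→L3→L2 to L0
  L6←L0: walk · to L0
  L6←L5: walk L5→L3→L2 to L0
  L7←L2: walk L2 to L0
  L7←L4: walk L4→L2 to L0
  L7←L6: walk L6 to L0
  L8←L5: walk L5→L3→L2 to L0
  L8←L6: walk L6 to L0
  L9←L1: walk L1 to L0
  L9←L7: walk L7 to L0
  DF(L0)=∅
  DF(L1)={L9}
  DF(L2)={L2,L6,L7,L8}
  DF(L3)={L2,L6,L8}
  DF(L4)={L7}
  DF(L5)={L2,L6,L8}
  DF(L6)={L7,L8}
  DF(L7)={L9}
  DF(L8)=∅
  DF(L9)=∅

φ for g: defs {L0,L5}
  DF⁺ = {L2,L6,L7,L8,L9}

Answer: ["L2", "L6", "L7", "L8", "L9"]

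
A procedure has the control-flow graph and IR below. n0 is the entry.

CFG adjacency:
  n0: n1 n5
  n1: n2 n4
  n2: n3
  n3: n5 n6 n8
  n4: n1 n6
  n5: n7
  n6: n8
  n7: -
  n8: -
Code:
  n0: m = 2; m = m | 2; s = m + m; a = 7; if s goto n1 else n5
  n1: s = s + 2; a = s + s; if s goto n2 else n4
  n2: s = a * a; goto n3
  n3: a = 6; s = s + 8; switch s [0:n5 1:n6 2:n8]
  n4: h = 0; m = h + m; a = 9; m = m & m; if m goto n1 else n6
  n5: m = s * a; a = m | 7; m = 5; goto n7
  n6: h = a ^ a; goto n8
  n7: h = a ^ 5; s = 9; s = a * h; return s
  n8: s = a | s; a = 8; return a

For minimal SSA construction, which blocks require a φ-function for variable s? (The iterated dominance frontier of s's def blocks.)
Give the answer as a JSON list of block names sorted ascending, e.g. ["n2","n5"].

idom tree: n1←n0 n2←n1 n3←n2 n4←n1 n5←n0 n6←n1 n7←n5 n8←n1
Join-block Dom:
  n1: preds {n0,n4}: {n0} ∩ {n0,n1,n4} = {n0}; idom=n0
  n5: preds {n0,n3}: {n0} ∩ {n0,n1,n2,n3} = {n0}; idom=n0
  n6: preds {n3,n4}: {n0,n1,n2,n3} ∩ {n0,n1,n4} = {n0,n1}; idom=n1
  n8: preds {n3,n6}: {n0,n1,n2,n3} ∩ {n0,n1,n6} = {n0,n1}; idom=n1

Frontier:
  join n1 pred n0: · stop@n0
  join n1 pred n4: n4→n1 stop@n0
  join n5 pred n0: · stop@n0
  join n5 pred n3: n3→n2→n1 stop@n0
  join n6 pred n3: n3→n2 stop@n1
  join n6 pred n4: n4 stop@n1
  join n8 pred n3: n3→n2 stop@n1
  join n8 pred n6: n6 stop@n1
  n0: DF=∅
  n1: DF={n1,n5}
  n2: DF={n5,n6,n8}
  n3: DF={n5,n6,n8}
  n4: DF={n1,n6}
  n5: DF=∅
  n6: DF={n8}
  n7: DF=∅
  n8: DF=∅

φ for s: defs {n0,n1,n2,n3,n7,n8}
  DF⁺ = {n1,n5,n6,n8}

Answer: ["n1", "n5", "n6", "n8"]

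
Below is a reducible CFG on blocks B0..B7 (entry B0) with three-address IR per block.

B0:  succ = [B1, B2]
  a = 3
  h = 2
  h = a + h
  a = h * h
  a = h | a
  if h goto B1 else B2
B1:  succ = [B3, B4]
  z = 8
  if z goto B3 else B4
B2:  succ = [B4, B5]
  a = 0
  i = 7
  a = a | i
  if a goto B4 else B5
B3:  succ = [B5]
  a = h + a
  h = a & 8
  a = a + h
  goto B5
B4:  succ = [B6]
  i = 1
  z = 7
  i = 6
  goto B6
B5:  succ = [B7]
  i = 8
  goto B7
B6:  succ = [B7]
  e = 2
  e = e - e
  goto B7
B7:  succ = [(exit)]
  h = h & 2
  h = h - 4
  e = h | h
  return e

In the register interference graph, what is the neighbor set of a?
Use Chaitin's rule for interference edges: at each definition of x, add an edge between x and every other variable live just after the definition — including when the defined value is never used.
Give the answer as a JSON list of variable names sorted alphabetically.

Per-block:
  B0: def={a,h} ue=∅
  B1: def={z} ue=∅
  B2: def={a,i} ue=∅
  B3: def={a,h} ue={a,h}
  B4: def={i,z} ue=∅
  B5: def={i} ue=∅
  B6: def={e} ue=∅
  B7: def={e,h} ue={h}

Liveness:
  B0 li=∅ lo={a,h}
  B1 li={a,h} lo={a,h}
  B2 li={h} lo={h}
  B3 li={a,h} lo={h}
  B4 li={h} lo={h}
  B5 li={h} lo={h}
  B6 li={h} lo={h}
  B7 li={h} lo=∅

Conflict graph:
  a — {h,i,z}
  e — {h}
  h — {a,e,i,z}
  i — {a,h}
  z — {a,h}

N(a) = ["h", "i", "z"]

Answer: ["h", "i", "z"]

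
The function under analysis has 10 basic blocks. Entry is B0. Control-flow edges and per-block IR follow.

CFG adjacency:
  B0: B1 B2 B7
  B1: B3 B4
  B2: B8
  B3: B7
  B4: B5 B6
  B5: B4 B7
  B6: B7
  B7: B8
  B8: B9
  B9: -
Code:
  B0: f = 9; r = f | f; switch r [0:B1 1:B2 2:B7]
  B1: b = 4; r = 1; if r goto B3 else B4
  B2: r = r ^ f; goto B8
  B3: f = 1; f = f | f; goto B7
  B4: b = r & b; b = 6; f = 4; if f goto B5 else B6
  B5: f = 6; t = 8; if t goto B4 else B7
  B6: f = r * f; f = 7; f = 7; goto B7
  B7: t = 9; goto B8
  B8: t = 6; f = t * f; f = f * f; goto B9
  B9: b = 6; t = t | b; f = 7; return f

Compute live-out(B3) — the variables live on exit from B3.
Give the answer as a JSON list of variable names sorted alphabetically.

Answer: ["f"]

Derivation:
Block summaries:
  B0: def={f,r} ue=∅
  B1: def={b,r} ue=∅
  B2: def={r} ue={f,r}
  B3: def={f} ue=∅
  B4: def={b,f} ue={b,r}
  B5: def={f,t} ue=∅
  B6: def={f} ue={f,r}
  B7: def={t} ue=∅
  B8: def={f,t} ue={f}
  B9: def={b,f,t} ue={t}

Liveness:
  B0: in=∅ out={f,r}
  B1: in=∅ out={b,r}
  B2: in={f,r} out={f}
  B3: in=∅ out={f}
  B4: in={b,r} out={b,f,r}
  B5: in={b,r} out={b,f,r}
  B6: in={f,r} out={f}
  B7: in={f} out={f}
  B8: in={f} out={t}
  B9: in={t} out=∅

live-out(B3) = ["f"]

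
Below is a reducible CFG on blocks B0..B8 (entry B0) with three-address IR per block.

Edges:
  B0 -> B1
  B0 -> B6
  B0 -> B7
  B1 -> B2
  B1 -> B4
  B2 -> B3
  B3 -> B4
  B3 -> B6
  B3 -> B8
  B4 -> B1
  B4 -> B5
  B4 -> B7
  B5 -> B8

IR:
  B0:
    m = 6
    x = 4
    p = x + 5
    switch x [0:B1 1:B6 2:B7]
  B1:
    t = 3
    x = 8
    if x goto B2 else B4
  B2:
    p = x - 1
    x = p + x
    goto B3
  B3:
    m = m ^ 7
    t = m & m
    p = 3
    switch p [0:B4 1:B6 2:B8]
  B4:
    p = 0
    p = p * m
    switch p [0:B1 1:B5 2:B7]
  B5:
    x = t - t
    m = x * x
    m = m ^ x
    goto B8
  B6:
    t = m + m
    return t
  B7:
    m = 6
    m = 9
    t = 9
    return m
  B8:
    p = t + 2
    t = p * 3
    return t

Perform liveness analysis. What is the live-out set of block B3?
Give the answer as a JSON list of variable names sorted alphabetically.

Answer: ["m", "t"]

Derivation:
Block summaries:
  B0: def={m,p,x} ue=∅
  B1: def={t,x} ue=∅
  B2: def={p,x} ue={x}
  B3: def={m,p,t} ue={m}
  B4: def={p} ue={m}
  B5: def={m,x} ue={t}
  B6: def={t} ue={m}
  B7: def={m,t} ue=∅
  B8: def={p,t} ue={t}

Liveness:
  B0 li=∅ lo={m}
  B1 li={m} lo={m,t,x}
  B2 li={m,x} lo={m}
  B3 li={m} lo={m,t}
  B4 li={m,t} lo={m,t}
  B5 li={t} lo={t}
  B6 li={m} lo=∅
  B7 li=∅ lo=∅
  B8 li={t} lo=∅

live-out(B3) = ["m", "t"]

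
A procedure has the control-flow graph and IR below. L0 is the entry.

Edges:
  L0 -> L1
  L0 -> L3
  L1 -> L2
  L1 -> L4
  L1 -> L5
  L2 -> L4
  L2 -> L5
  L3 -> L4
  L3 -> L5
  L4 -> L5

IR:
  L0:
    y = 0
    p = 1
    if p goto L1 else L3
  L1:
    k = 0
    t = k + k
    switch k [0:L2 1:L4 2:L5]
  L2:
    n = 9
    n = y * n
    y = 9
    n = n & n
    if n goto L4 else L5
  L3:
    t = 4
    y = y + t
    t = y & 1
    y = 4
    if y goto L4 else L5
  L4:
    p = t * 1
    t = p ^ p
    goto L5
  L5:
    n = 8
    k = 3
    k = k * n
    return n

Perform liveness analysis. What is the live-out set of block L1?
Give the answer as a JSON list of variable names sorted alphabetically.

Answer: ["t", "y"]

Derivation:
def/use:
  L0 def {p,y} use ∅
  L1 def {k,t} use ∅
  L2 def {n,y} use {y}
  L3 def {t,y} use {y}
  L4 def {p,t} use {t}
  L5 def {k,n} use ∅

Live sets:
  L0 li=∅ lo={y}
  L1 li={y} lo={t,y}
  L2 li={t,y} lo={t}
  L3 li={y} lo={t}
  L4 li={t} lo=∅
  L5 li=∅ lo=∅

live-out(L1) = ["t", "y"]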